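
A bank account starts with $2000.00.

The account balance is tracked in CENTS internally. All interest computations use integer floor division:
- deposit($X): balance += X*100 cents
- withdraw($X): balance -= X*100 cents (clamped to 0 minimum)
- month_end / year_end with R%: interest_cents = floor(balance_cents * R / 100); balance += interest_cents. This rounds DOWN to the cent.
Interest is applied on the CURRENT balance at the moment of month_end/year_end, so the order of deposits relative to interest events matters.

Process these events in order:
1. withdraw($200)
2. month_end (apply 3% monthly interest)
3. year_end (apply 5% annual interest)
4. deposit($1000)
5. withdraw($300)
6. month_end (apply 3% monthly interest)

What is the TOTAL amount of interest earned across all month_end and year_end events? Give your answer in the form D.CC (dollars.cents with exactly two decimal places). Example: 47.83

After 1 (withdraw($200)): balance=$1800.00 total_interest=$0.00
After 2 (month_end (apply 3% monthly interest)): balance=$1854.00 total_interest=$54.00
After 3 (year_end (apply 5% annual interest)): balance=$1946.70 total_interest=$146.70
After 4 (deposit($1000)): balance=$2946.70 total_interest=$146.70
After 5 (withdraw($300)): balance=$2646.70 total_interest=$146.70
After 6 (month_end (apply 3% monthly interest)): balance=$2726.10 total_interest=$226.10

Answer: 226.10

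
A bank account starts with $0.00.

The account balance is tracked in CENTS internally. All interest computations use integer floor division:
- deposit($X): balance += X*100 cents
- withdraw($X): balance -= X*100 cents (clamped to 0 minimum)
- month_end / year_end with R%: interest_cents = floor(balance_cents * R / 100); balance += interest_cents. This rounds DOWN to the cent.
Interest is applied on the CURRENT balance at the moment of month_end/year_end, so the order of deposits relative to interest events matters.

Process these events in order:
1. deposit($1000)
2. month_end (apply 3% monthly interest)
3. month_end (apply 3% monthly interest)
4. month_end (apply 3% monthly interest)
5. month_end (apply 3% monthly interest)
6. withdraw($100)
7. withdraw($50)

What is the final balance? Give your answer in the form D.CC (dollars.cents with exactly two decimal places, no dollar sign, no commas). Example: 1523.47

Answer: 975.50

Derivation:
After 1 (deposit($1000)): balance=$1000.00 total_interest=$0.00
After 2 (month_end (apply 3% monthly interest)): balance=$1030.00 total_interest=$30.00
After 3 (month_end (apply 3% monthly interest)): balance=$1060.90 total_interest=$60.90
After 4 (month_end (apply 3% monthly interest)): balance=$1092.72 total_interest=$92.72
After 5 (month_end (apply 3% monthly interest)): balance=$1125.50 total_interest=$125.50
After 6 (withdraw($100)): balance=$1025.50 total_interest=$125.50
After 7 (withdraw($50)): balance=$975.50 total_interest=$125.50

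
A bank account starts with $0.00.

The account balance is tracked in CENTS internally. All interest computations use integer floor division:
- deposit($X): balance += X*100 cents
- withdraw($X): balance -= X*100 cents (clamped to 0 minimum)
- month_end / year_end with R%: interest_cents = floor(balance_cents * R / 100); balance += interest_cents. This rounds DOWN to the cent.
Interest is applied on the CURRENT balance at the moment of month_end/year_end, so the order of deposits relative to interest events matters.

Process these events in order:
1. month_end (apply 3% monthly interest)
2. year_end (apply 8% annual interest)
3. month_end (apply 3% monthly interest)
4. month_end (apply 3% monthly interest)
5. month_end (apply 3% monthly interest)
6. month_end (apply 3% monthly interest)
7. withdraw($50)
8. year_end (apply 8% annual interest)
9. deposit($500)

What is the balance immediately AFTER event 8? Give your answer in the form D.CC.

Answer: 0.00

Derivation:
After 1 (month_end (apply 3% monthly interest)): balance=$0.00 total_interest=$0.00
After 2 (year_end (apply 8% annual interest)): balance=$0.00 total_interest=$0.00
After 3 (month_end (apply 3% monthly interest)): balance=$0.00 total_interest=$0.00
After 4 (month_end (apply 3% monthly interest)): balance=$0.00 total_interest=$0.00
After 5 (month_end (apply 3% monthly interest)): balance=$0.00 total_interest=$0.00
After 6 (month_end (apply 3% monthly interest)): balance=$0.00 total_interest=$0.00
After 7 (withdraw($50)): balance=$0.00 total_interest=$0.00
After 8 (year_end (apply 8% annual interest)): balance=$0.00 total_interest=$0.00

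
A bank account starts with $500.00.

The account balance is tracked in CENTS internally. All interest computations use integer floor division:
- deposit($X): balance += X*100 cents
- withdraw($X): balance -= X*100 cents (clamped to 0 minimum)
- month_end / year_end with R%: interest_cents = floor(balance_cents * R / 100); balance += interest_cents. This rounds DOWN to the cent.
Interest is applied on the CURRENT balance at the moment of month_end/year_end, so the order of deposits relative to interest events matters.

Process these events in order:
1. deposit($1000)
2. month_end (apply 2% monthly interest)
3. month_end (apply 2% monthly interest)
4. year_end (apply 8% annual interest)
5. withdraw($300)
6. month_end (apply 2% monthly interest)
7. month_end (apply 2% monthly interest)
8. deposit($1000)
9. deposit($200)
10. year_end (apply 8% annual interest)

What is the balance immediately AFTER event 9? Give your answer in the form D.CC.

Answer: 2641.40

Derivation:
After 1 (deposit($1000)): balance=$1500.00 total_interest=$0.00
After 2 (month_end (apply 2% monthly interest)): balance=$1530.00 total_interest=$30.00
After 3 (month_end (apply 2% monthly interest)): balance=$1560.60 total_interest=$60.60
After 4 (year_end (apply 8% annual interest)): balance=$1685.44 total_interest=$185.44
After 5 (withdraw($300)): balance=$1385.44 total_interest=$185.44
After 6 (month_end (apply 2% monthly interest)): balance=$1413.14 total_interest=$213.14
After 7 (month_end (apply 2% monthly interest)): balance=$1441.40 total_interest=$241.40
After 8 (deposit($1000)): balance=$2441.40 total_interest=$241.40
After 9 (deposit($200)): balance=$2641.40 total_interest=$241.40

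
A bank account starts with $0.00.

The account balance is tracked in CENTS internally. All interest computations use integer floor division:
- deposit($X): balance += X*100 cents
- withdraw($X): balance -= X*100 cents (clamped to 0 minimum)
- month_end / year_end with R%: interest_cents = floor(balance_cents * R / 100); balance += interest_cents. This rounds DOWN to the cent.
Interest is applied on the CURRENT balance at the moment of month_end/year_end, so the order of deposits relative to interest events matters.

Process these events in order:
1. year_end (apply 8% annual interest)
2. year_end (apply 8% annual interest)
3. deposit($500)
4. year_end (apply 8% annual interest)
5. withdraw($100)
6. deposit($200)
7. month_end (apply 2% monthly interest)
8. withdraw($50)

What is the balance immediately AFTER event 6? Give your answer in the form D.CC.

After 1 (year_end (apply 8% annual interest)): balance=$0.00 total_interest=$0.00
After 2 (year_end (apply 8% annual interest)): balance=$0.00 total_interest=$0.00
After 3 (deposit($500)): balance=$500.00 total_interest=$0.00
After 4 (year_end (apply 8% annual interest)): balance=$540.00 total_interest=$40.00
After 5 (withdraw($100)): balance=$440.00 total_interest=$40.00
After 6 (deposit($200)): balance=$640.00 total_interest=$40.00

Answer: 640.00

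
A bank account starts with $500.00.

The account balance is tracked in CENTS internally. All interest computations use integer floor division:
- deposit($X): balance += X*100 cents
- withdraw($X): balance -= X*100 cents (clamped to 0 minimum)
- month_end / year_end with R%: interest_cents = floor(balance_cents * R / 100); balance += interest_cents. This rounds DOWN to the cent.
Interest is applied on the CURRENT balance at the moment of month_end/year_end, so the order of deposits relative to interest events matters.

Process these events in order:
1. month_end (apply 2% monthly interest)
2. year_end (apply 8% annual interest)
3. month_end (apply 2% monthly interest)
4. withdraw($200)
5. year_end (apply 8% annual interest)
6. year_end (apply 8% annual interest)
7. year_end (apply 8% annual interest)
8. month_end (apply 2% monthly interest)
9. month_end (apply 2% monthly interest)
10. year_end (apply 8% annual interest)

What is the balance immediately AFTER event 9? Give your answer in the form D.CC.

Answer: 474.17

Derivation:
After 1 (month_end (apply 2% monthly interest)): balance=$510.00 total_interest=$10.00
After 2 (year_end (apply 8% annual interest)): balance=$550.80 total_interest=$50.80
After 3 (month_end (apply 2% monthly interest)): balance=$561.81 total_interest=$61.81
After 4 (withdraw($200)): balance=$361.81 total_interest=$61.81
After 5 (year_end (apply 8% annual interest)): balance=$390.75 total_interest=$90.75
After 6 (year_end (apply 8% annual interest)): balance=$422.01 total_interest=$122.01
After 7 (year_end (apply 8% annual interest)): balance=$455.77 total_interest=$155.77
After 8 (month_end (apply 2% monthly interest)): balance=$464.88 total_interest=$164.88
After 9 (month_end (apply 2% monthly interest)): balance=$474.17 total_interest=$174.17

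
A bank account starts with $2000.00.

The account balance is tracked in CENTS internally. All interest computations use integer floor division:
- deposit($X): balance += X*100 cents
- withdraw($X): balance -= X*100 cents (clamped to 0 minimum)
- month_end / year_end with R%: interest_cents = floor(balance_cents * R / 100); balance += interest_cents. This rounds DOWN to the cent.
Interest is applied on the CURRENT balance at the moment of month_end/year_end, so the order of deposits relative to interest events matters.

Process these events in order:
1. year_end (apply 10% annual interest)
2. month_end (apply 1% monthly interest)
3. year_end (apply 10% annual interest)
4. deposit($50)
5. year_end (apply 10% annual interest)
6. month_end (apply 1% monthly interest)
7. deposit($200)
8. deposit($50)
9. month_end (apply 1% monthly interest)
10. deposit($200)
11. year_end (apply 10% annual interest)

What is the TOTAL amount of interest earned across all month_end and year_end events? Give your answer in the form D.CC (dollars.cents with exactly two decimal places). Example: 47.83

Answer: 1076.38

Derivation:
After 1 (year_end (apply 10% annual interest)): balance=$2200.00 total_interest=$200.00
After 2 (month_end (apply 1% monthly interest)): balance=$2222.00 total_interest=$222.00
After 3 (year_end (apply 10% annual interest)): balance=$2444.20 total_interest=$444.20
After 4 (deposit($50)): balance=$2494.20 total_interest=$444.20
After 5 (year_end (apply 10% annual interest)): balance=$2743.62 total_interest=$693.62
After 6 (month_end (apply 1% monthly interest)): balance=$2771.05 total_interest=$721.05
After 7 (deposit($200)): balance=$2971.05 total_interest=$721.05
After 8 (deposit($50)): balance=$3021.05 total_interest=$721.05
After 9 (month_end (apply 1% monthly interest)): balance=$3051.26 total_interest=$751.26
After 10 (deposit($200)): balance=$3251.26 total_interest=$751.26
After 11 (year_end (apply 10% annual interest)): balance=$3576.38 total_interest=$1076.38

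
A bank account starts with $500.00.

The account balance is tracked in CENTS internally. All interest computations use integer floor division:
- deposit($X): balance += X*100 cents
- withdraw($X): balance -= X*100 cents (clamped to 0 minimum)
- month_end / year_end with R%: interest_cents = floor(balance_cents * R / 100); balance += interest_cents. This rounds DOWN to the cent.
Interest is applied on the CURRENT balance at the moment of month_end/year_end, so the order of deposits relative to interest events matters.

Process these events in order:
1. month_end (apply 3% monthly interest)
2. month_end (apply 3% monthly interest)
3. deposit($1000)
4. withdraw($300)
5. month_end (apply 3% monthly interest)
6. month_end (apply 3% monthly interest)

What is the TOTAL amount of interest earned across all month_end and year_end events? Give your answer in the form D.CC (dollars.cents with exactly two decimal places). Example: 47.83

After 1 (month_end (apply 3% monthly interest)): balance=$515.00 total_interest=$15.00
After 2 (month_end (apply 3% monthly interest)): balance=$530.45 total_interest=$30.45
After 3 (deposit($1000)): balance=$1530.45 total_interest=$30.45
After 4 (withdraw($300)): balance=$1230.45 total_interest=$30.45
After 5 (month_end (apply 3% monthly interest)): balance=$1267.36 total_interest=$67.36
After 6 (month_end (apply 3% monthly interest)): balance=$1305.38 total_interest=$105.38

Answer: 105.38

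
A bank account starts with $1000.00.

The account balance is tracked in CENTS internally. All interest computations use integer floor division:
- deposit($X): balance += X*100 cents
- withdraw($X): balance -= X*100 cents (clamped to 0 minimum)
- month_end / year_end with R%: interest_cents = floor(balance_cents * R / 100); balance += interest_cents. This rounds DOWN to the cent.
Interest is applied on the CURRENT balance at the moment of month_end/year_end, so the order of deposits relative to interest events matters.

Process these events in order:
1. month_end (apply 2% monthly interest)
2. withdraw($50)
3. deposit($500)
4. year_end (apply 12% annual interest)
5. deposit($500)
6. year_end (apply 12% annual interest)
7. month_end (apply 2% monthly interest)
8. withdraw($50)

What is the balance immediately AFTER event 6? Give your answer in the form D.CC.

Answer: 2403.96

Derivation:
After 1 (month_end (apply 2% monthly interest)): balance=$1020.00 total_interest=$20.00
After 2 (withdraw($50)): balance=$970.00 total_interest=$20.00
After 3 (deposit($500)): balance=$1470.00 total_interest=$20.00
After 4 (year_end (apply 12% annual interest)): balance=$1646.40 total_interest=$196.40
After 5 (deposit($500)): balance=$2146.40 total_interest=$196.40
After 6 (year_end (apply 12% annual interest)): balance=$2403.96 total_interest=$453.96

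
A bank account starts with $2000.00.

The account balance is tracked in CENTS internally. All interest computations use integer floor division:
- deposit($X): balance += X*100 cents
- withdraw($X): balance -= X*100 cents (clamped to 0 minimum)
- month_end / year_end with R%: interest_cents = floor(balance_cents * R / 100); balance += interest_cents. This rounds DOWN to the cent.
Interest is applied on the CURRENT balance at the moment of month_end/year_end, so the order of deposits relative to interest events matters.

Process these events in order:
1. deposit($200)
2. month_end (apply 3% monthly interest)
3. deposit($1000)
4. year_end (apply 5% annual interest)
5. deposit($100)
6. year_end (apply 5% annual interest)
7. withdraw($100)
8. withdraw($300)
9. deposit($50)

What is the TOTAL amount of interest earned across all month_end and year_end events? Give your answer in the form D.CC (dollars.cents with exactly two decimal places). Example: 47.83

After 1 (deposit($200)): balance=$2200.00 total_interest=$0.00
After 2 (month_end (apply 3% monthly interest)): balance=$2266.00 total_interest=$66.00
After 3 (deposit($1000)): balance=$3266.00 total_interest=$66.00
After 4 (year_end (apply 5% annual interest)): balance=$3429.30 total_interest=$229.30
After 5 (deposit($100)): balance=$3529.30 total_interest=$229.30
After 6 (year_end (apply 5% annual interest)): balance=$3705.76 total_interest=$405.76
After 7 (withdraw($100)): balance=$3605.76 total_interest=$405.76
After 8 (withdraw($300)): balance=$3305.76 total_interest=$405.76
After 9 (deposit($50)): balance=$3355.76 total_interest=$405.76

Answer: 405.76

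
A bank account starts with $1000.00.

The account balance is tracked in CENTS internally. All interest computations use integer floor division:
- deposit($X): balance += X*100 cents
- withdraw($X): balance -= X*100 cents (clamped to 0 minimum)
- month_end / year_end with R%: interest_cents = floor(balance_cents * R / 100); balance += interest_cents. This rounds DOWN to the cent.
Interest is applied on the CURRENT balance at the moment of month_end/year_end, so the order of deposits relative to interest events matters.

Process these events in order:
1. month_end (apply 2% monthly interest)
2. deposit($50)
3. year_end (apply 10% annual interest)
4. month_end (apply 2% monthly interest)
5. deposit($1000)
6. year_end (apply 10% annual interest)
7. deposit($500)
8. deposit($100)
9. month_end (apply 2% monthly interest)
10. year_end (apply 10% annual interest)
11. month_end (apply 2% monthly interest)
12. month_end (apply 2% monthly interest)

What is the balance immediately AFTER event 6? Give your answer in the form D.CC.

After 1 (month_end (apply 2% monthly interest)): balance=$1020.00 total_interest=$20.00
After 2 (deposit($50)): balance=$1070.00 total_interest=$20.00
After 3 (year_end (apply 10% annual interest)): balance=$1177.00 total_interest=$127.00
After 4 (month_end (apply 2% monthly interest)): balance=$1200.54 total_interest=$150.54
After 5 (deposit($1000)): balance=$2200.54 total_interest=$150.54
After 6 (year_end (apply 10% annual interest)): balance=$2420.59 total_interest=$370.59

Answer: 2420.59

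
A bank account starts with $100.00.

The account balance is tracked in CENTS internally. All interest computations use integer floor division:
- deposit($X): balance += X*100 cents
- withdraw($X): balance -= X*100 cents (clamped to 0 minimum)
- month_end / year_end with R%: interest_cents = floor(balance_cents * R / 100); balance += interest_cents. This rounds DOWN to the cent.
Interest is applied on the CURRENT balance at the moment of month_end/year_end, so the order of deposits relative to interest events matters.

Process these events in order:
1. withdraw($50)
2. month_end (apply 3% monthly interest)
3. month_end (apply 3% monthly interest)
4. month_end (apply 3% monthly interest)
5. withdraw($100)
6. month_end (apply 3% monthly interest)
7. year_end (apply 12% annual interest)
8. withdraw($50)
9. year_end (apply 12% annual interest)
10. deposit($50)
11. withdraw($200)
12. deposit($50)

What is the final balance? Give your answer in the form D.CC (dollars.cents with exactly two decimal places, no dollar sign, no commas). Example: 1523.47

Answer: 50.00

Derivation:
After 1 (withdraw($50)): balance=$50.00 total_interest=$0.00
After 2 (month_end (apply 3% monthly interest)): balance=$51.50 total_interest=$1.50
After 3 (month_end (apply 3% monthly interest)): balance=$53.04 total_interest=$3.04
After 4 (month_end (apply 3% monthly interest)): balance=$54.63 total_interest=$4.63
After 5 (withdraw($100)): balance=$0.00 total_interest=$4.63
After 6 (month_end (apply 3% monthly interest)): balance=$0.00 total_interest=$4.63
After 7 (year_end (apply 12% annual interest)): balance=$0.00 total_interest=$4.63
After 8 (withdraw($50)): balance=$0.00 total_interest=$4.63
After 9 (year_end (apply 12% annual interest)): balance=$0.00 total_interest=$4.63
After 10 (deposit($50)): balance=$50.00 total_interest=$4.63
After 11 (withdraw($200)): balance=$0.00 total_interest=$4.63
After 12 (deposit($50)): balance=$50.00 total_interest=$4.63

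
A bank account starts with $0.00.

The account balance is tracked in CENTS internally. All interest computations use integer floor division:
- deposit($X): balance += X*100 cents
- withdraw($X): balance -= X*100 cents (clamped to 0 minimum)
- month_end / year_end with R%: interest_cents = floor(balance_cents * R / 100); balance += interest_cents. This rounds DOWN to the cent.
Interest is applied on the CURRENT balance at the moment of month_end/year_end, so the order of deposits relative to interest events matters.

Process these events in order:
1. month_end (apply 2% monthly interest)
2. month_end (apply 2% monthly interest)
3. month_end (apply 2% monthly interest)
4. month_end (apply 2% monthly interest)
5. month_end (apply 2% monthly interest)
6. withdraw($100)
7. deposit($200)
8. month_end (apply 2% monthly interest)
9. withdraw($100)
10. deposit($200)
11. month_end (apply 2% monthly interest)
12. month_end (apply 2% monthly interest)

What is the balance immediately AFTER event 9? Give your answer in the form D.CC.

Answer: 104.00

Derivation:
After 1 (month_end (apply 2% monthly interest)): balance=$0.00 total_interest=$0.00
After 2 (month_end (apply 2% monthly interest)): balance=$0.00 total_interest=$0.00
After 3 (month_end (apply 2% monthly interest)): balance=$0.00 total_interest=$0.00
After 4 (month_end (apply 2% monthly interest)): balance=$0.00 total_interest=$0.00
After 5 (month_end (apply 2% monthly interest)): balance=$0.00 total_interest=$0.00
After 6 (withdraw($100)): balance=$0.00 total_interest=$0.00
After 7 (deposit($200)): balance=$200.00 total_interest=$0.00
After 8 (month_end (apply 2% monthly interest)): balance=$204.00 total_interest=$4.00
After 9 (withdraw($100)): balance=$104.00 total_interest=$4.00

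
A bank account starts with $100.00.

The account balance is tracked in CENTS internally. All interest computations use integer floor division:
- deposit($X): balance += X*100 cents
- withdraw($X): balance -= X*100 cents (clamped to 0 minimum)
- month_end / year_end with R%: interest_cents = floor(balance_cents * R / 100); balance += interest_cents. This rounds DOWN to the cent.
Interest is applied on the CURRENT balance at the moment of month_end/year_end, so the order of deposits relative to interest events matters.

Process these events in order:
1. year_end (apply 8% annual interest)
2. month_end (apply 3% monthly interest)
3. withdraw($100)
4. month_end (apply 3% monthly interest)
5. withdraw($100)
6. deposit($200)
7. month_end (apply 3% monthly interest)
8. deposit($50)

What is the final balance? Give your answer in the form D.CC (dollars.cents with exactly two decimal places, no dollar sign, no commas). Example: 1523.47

After 1 (year_end (apply 8% annual interest)): balance=$108.00 total_interest=$8.00
After 2 (month_end (apply 3% monthly interest)): balance=$111.24 total_interest=$11.24
After 3 (withdraw($100)): balance=$11.24 total_interest=$11.24
After 4 (month_end (apply 3% monthly interest)): balance=$11.57 total_interest=$11.57
After 5 (withdraw($100)): balance=$0.00 total_interest=$11.57
After 6 (deposit($200)): balance=$200.00 total_interest=$11.57
After 7 (month_end (apply 3% monthly interest)): balance=$206.00 total_interest=$17.57
After 8 (deposit($50)): balance=$256.00 total_interest=$17.57

Answer: 256.00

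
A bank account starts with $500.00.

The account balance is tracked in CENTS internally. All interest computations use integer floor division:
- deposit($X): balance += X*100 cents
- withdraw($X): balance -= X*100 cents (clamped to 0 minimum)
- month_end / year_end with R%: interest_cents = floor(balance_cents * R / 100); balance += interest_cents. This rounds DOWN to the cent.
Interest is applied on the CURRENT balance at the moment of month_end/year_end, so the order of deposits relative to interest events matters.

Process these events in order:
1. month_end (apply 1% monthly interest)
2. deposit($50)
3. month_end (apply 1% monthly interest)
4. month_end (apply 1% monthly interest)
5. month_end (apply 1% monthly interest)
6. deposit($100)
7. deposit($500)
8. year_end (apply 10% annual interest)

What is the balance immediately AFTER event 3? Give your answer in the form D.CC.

After 1 (month_end (apply 1% monthly interest)): balance=$505.00 total_interest=$5.00
After 2 (deposit($50)): balance=$555.00 total_interest=$5.00
After 3 (month_end (apply 1% monthly interest)): balance=$560.55 total_interest=$10.55

Answer: 560.55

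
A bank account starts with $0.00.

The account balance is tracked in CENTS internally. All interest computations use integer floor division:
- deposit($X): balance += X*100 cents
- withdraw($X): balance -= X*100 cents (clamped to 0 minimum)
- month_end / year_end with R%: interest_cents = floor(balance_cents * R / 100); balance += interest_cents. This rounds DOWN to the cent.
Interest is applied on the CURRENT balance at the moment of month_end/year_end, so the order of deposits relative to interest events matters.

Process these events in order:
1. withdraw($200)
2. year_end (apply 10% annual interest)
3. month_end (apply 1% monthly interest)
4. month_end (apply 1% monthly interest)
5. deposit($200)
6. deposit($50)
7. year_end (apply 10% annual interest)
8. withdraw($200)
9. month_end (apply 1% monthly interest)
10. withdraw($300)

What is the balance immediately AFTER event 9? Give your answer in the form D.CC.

Answer: 75.75

Derivation:
After 1 (withdraw($200)): balance=$0.00 total_interest=$0.00
After 2 (year_end (apply 10% annual interest)): balance=$0.00 total_interest=$0.00
After 3 (month_end (apply 1% monthly interest)): balance=$0.00 total_interest=$0.00
After 4 (month_end (apply 1% monthly interest)): balance=$0.00 total_interest=$0.00
After 5 (deposit($200)): balance=$200.00 total_interest=$0.00
After 6 (deposit($50)): balance=$250.00 total_interest=$0.00
After 7 (year_end (apply 10% annual interest)): balance=$275.00 total_interest=$25.00
After 8 (withdraw($200)): balance=$75.00 total_interest=$25.00
After 9 (month_end (apply 1% monthly interest)): balance=$75.75 total_interest=$25.75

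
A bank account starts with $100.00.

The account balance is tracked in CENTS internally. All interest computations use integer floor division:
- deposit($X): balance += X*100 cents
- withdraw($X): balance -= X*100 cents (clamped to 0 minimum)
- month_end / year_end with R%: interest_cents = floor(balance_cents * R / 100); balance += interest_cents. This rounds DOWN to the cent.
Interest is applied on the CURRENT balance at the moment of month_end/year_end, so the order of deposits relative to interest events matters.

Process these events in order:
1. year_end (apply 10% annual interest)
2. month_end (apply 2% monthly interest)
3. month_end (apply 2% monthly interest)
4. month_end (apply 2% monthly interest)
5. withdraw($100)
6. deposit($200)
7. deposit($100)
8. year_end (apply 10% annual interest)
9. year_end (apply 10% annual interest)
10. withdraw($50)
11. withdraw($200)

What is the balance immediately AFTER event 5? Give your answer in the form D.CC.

After 1 (year_end (apply 10% annual interest)): balance=$110.00 total_interest=$10.00
After 2 (month_end (apply 2% monthly interest)): balance=$112.20 total_interest=$12.20
After 3 (month_end (apply 2% monthly interest)): balance=$114.44 total_interest=$14.44
After 4 (month_end (apply 2% monthly interest)): balance=$116.72 total_interest=$16.72
After 5 (withdraw($100)): balance=$16.72 total_interest=$16.72

Answer: 16.72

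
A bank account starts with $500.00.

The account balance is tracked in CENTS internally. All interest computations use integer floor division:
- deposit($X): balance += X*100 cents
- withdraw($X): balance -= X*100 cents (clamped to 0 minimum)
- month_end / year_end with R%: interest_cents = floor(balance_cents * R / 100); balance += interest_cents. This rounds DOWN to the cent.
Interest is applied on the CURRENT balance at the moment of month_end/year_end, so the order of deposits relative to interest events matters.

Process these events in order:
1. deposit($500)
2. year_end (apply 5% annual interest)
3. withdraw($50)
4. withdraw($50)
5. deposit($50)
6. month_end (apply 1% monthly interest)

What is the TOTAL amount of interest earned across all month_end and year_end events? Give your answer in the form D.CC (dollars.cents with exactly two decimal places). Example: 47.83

After 1 (deposit($500)): balance=$1000.00 total_interest=$0.00
After 2 (year_end (apply 5% annual interest)): balance=$1050.00 total_interest=$50.00
After 3 (withdraw($50)): balance=$1000.00 total_interest=$50.00
After 4 (withdraw($50)): balance=$950.00 total_interest=$50.00
After 5 (deposit($50)): balance=$1000.00 total_interest=$50.00
After 6 (month_end (apply 1% monthly interest)): balance=$1010.00 total_interest=$60.00

Answer: 60.00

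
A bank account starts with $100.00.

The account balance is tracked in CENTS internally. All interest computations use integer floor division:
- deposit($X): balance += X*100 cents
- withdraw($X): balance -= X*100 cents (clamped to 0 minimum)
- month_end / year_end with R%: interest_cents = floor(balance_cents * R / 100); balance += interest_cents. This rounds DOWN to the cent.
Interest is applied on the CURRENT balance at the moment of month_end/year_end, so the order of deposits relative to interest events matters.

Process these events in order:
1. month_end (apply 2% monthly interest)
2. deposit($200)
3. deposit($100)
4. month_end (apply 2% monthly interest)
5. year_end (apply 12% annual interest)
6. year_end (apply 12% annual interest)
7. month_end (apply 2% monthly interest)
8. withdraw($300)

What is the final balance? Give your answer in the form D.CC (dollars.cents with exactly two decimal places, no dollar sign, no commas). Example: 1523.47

After 1 (month_end (apply 2% monthly interest)): balance=$102.00 total_interest=$2.00
After 2 (deposit($200)): balance=$302.00 total_interest=$2.00
After 3 (deposit($100)): balance=$402.00 total_interest=$2.00
After 4 (month_end (apply 2% monthly interest)): balance=$410.04 total_interest=$10.04
After 5 (year_end (apply 12% annual interest)): balance=$459.24 total_interest=$59.24
After 6 (year_end (apply 12% annual interest)): balance=$514.34 total_interest=$114.34
After 7 (month_end (apply 2% monthly interest)): balance=$524.62 total_interest=$124.62
After 8 (withdraw($300)): balance=$224.62 total_interest=$124.62

Answer: 224.62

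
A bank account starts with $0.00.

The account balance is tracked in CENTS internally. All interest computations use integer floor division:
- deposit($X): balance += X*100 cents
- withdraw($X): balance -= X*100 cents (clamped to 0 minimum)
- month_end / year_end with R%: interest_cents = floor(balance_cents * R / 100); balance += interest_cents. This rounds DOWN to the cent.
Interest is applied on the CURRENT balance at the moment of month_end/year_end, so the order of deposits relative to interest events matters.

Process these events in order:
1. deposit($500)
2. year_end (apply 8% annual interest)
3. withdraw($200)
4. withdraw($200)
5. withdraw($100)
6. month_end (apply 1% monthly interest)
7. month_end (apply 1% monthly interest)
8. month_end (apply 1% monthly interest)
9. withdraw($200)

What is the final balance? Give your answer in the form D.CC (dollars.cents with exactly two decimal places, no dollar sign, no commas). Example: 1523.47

Answer: 0.00

Derivation:
After 1 (deposit($500)): balance=$500.00 total_interest=$0.00
After 2 (year_end (apply 8% annual interest)): balance=$540.00 total_interest=$40.00
After 3 (withdraw($200)): balance=$340.00 total_interest=$40.00
After 4 (withdraw($200)): balance=$140.00 total_interest=$40.00
After 5 (withdraw($100)): balance=$40.00 total_interest=$40.00
After 6 (month_end (apply 1% monthly interest)): balance=$40.40 total_interest=$40.40
After 7 (month_end (apply 1% monthly interest)): balance=$40.80 total_interest=$40.80
After 8 (month_end (apply 1% monthly interest)): balance=$41.20 total_interest=$41.20
After 9 (withdraw($200)): balance=$0.00 total_interest=$41.20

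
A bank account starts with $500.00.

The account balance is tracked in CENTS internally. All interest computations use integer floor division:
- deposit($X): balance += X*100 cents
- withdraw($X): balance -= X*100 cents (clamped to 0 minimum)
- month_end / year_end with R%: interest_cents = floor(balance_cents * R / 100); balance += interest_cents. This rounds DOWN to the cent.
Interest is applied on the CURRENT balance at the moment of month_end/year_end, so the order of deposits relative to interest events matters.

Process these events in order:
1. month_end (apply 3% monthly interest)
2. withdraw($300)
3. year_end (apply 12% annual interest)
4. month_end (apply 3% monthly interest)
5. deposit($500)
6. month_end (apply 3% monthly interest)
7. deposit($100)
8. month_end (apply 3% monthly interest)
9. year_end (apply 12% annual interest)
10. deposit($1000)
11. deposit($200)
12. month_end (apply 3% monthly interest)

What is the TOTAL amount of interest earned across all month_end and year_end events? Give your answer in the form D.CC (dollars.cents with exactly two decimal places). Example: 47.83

After 1 (month_end (apply 3% monthly interest)): balance=$515.00 total_interest=$15.00
After 2 (withdraw($300)): balance=$215.00 total_interest=$15.00
After 3 (year_end (apply 12% annual interest)): balance=$240.80 total_interest=$40.80
After 4 (month_end (apply 3% monthly interest)): balance=$248.02 total_interest=$48.02
After 5 (deposit($500)): balance=$748.02 total_interest=$48.02
After 6 (month_end (apply 3% monthly interest)): balance=$770.46 total_interest=$70.46
After 7 (deposit($100)): balance=$870.46 total_interest=$70.46
After 8 (month_end (apply 3% monthly interest)): balance=$896.57 total_interest=$96.57
After 9 (year_end (apply 12% annual interest)): balance=$1004.15 total_interest=$204.15
After 10 (deposit($1000)): balance=$2004.15 total_interest=$204.15
After 11 (deposit($200)): balance=$2204.15 total_interest=$204.15
After 12 (month_end (apply 3% monthly interest)): balance=$2270.27 total_interest=$270.27

Answer: 270.27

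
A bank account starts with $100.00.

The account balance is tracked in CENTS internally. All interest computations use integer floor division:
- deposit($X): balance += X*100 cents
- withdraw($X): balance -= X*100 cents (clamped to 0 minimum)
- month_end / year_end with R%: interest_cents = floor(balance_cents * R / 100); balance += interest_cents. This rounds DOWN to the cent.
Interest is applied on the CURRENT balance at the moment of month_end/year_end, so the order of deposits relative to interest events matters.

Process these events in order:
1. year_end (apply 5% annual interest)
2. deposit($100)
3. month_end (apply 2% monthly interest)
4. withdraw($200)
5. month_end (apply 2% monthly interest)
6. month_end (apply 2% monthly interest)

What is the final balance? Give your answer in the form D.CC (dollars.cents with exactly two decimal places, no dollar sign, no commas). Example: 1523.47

After 1 (year_end (apply 5% annual interest)): balance=$105.00 total_interest=$5.00
After 2 (deposit($100)): balance=$205.00 total_interest=$5.00
After 3 (month_end (apply 2% monthly interest)): balance=$209.10 total_interest=$9.10
After 4 (withdraw($200)): balance=$9.10 total_interest=$9.10
After 5 (month_end (apply 2% monthly interest)): balance=$9.28 total_interest=$9.28
After 6 (month_end (apply 2% monthly interest)): balance=$9.46 total_interest=$9.46

Answer: 9.46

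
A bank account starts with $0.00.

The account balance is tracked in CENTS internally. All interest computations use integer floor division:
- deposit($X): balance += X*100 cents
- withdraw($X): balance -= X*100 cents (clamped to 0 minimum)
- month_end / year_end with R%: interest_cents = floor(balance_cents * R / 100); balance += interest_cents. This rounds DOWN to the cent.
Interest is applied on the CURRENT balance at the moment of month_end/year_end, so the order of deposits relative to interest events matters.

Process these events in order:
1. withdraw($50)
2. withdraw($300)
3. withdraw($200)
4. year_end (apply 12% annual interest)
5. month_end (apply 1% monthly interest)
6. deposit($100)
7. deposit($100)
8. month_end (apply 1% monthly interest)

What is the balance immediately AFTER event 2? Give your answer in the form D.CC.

After 1 (withdraw($50)): balance=$0.00 total_interest=$0.00
After 2 (withdraw($300)): balance=$0.00 total_interest=$0.00

Answer: 0.00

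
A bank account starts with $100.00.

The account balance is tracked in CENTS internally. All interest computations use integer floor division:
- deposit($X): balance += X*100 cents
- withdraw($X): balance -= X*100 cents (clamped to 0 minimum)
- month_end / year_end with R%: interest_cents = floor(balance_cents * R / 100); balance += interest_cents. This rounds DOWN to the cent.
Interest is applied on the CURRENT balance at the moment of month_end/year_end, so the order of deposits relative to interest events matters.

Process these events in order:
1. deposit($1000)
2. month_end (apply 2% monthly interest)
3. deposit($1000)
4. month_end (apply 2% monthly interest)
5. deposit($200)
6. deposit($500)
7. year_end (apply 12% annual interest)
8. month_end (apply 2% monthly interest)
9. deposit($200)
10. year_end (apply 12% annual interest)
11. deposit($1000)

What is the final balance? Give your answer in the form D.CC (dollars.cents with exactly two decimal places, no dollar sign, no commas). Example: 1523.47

After 1 (deposit($1000)): balance=$1100.00 total_interest=$0.00
After 2 (month_end (apply 2% monthly interest)): balance=$1122.00 total_interest=$22.00
After 3 (deposit($1000)): balance=$2122.00 total_interest=$22.00
After 4 (month_end (apply 2% monthly interest)): balance=$2164.44 total_interest=$64.44
After 5 (deposit($200)): balance=$2364.44 total_interest=$64.44
After 6 (deposit($500)): balance=$2864.44 total_interest=$64.44
After 7 (year_end (apply 12% annual interest)): balance=$3208.17 total_interest=$408.17
After 8 (month_end (apply 2% monthly interest)): balance=$3272.33 total_interest=$472.33
After 9 (deposit($200)): balance=$3472.33 total_interest=$472.33
After 10 (year_end (apply 12% annual interest)): balance=$3889.00 total_interest=$889.00
After 11 (deposit($1000)): balance=$4889.00 total_interest=$889.00

Answer: 4889.00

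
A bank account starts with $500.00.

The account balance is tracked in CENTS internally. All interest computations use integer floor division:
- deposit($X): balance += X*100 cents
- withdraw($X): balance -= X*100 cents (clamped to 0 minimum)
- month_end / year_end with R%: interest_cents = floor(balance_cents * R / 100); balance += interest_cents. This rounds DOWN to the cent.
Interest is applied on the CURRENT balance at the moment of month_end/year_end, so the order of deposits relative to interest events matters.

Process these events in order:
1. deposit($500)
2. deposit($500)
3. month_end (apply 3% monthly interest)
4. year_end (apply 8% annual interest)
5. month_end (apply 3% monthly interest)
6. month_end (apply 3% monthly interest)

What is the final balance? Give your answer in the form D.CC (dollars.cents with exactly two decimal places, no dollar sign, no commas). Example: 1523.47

Answer: 1770.20

Derivation:
After 1 (deposit($500)): balance=$1000.00 total_interest=$0.00
After 2 (deposit($500)): balance=$1500.00 total_interest=$0.00
After 3 (month_end (apply 3% monthly interest)): balance=$1545.00 total_interest=$45.00
After 4 (year_end (apply 8% annual interest)): balance=$1668.60 total_interest=$168.60
After 5 (month_end (apply 3% monthly interest)): balance=$1718.65 total_interest=$218.65
After 6 (month_end (apply 3% monthly interest)): balance=$1770.20 total_interest=$270.20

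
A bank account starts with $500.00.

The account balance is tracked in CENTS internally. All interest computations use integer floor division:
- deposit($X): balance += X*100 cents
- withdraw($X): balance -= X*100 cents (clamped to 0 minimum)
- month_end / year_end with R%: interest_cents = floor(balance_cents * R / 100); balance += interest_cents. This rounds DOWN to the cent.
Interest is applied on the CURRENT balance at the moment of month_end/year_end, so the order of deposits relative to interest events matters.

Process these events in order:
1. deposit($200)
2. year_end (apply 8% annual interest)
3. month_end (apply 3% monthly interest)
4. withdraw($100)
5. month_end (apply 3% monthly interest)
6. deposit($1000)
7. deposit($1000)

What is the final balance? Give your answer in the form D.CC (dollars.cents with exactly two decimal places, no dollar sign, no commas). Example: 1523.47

After 1 (deposit($200)): balance=$700.00 total_interest=$0.00
After 2 (year_end (apply 8% annual interest)): balance=$756.00 total_interest=$56.00
After 3 (month_end (apply 3% monthly interest)): balance=$778.68 total_interest=$78.68
After 4 (withdraw($100)): balance=$678.68 total_interest=$78.68
After 5 (month_end (apply 3% monthly interest)): balance=$699.04 total_interest=$99.04
After 6 (deposit($1000)): balance=$1699.04 total_interest=$99.04
After 7 (deposit($1000)): balance=$2699.04 total_interest=$99.04

Answer: 2699.04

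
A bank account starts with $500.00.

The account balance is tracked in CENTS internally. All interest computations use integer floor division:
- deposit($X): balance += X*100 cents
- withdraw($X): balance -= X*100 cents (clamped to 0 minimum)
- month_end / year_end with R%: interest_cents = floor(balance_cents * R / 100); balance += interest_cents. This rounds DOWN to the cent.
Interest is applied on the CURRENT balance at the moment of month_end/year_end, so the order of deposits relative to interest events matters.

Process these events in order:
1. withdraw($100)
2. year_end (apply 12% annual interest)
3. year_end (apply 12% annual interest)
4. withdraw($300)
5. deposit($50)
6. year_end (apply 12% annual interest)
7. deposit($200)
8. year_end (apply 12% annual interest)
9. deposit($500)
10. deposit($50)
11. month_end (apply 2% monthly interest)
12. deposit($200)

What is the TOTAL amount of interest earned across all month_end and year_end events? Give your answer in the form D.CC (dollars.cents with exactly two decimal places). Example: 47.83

Answer: 211.59

Derivation:
After 1 (withdraw($100)): balance=$400.00 total_interest=$0.00
After 2 (year_end (apply 12% annual interest)): balance=$448.00 total_interest=$48.00
After 3 (year_end (apply 12% annual interest)): balance=$501.76 total_interest=$101.76
After 4 (withdraw($300)): balance=$201.76 total_interest=$101.76
After 5 (deposit($50)): balance=$251.76 total_interest=$101.76
After 6 (year_end (apply 12% annual interest)): balance=$281.97 total_interest=$131.97
After 7 (deposit($200)): balance=$481.97 total_interest=$131.97
After 8 (year_end (apply 12% annual interest)): balance=$539.80 total_interest=$189.80
After 9 (deposit($500)): balance=$1039.80 total_interest=$189.80
After 10 (deposit($50)): balance=$1089.80 total_interest=$189.80
After 11 (month_end (apply 2% monthly interest)): balance=$1111.59 total_interest=$211.59
After 12 (deposit($200)): balance=$1311.59 total_interest=$211.59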